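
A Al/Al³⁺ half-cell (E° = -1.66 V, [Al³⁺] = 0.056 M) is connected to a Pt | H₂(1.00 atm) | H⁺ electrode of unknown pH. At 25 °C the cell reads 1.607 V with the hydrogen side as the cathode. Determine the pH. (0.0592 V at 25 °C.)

E°_cell = 1.66 V and n = 6.
log Q = n(E° − E)/0.0592 = 6×(1.66 − 1.607)/0.0592 = 5.372.
With Q = [Al³⁺]^2·P(H₂)^3 / [H⁺]^6, solving for [H⁺] gives log[H⁺] = -1.313, so pH = 1.31.

pH = 1.31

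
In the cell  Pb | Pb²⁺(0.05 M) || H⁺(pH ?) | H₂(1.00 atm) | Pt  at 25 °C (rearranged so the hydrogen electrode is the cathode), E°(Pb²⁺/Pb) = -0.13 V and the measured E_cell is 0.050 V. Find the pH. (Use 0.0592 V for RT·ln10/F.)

pH = 2.00

E°_cell = 0.13 V and n = 2.
log Q = n(E° − E)/0.0592 = 2×(0.13 − 0.050)/0.0592 = 2.703.
With Q = [Pb²⁺]·P(H₂) / [H⁺]^2, solving for [H⁺] gives log[H⁺] = -2.002, so pH = 2.00.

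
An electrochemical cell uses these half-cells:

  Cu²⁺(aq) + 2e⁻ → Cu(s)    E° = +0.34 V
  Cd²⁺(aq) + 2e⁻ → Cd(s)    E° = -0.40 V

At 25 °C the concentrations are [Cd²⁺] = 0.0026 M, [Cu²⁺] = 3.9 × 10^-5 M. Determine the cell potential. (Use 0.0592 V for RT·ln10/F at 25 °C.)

The Cu²⁺/Cu couple has the higher reduction potential and acts as the cathode, so E°_cell = +0.34 − (-0.40) = 0.74 V.
Balancing electrons gives n = 2; the reaction quotient is Q = [Cd²⁺]/[Cu²⁺] = 66.7.
At 25 °C, E = E° − (0.0592/n) log Q = 0.74 − (0.0592/2)(1.824) = 0.740 − 0.054 = 0.686 V.

0.686 V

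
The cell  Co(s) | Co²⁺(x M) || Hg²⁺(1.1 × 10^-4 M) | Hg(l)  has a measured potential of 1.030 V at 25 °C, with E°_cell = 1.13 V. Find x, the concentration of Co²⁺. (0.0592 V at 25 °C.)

0.26 M

From the Nernst equation, log Q = n(E° − E)/0.0592 = 2(1.13 − 1.030)/0.0592 = 3.378, so Q = 2390.
With Q = [Co²⁺]/[Hg²⁺] and the known concentrations, [Co²⁺] in the numerator gives [Co²⁺] = 0.26 M.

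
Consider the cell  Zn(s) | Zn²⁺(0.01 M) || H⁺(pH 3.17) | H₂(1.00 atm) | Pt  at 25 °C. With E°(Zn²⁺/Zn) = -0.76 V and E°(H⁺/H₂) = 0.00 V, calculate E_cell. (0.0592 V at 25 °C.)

The hydrogen couple is the cathode, so E°_cell = 0.76 V; n = 2.
[H⁺] = 10^(−3.17) = 6.8 × 10^-4 M, and Q = [Zn²⁺]·P(H₂) / [H⁺]^2 = 2.19 × 10^4.
E = E° − (0.0592/2) log Q = 0.76 − (0.0592/2)(4.340) = 0.632 V.

0.63 V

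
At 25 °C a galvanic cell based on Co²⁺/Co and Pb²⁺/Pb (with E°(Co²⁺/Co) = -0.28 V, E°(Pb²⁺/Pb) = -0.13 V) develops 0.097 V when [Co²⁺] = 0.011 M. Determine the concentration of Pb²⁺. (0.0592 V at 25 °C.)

From the Nernst equation, log Q = n(E° − E)/0.0592 = 2(0.15 − 0.097)/0.0592 = 1.791, so Q = 61.7.
With Q = [Co²⁺]/[Pb²⁺] and the known concentrations, [Pb²⁺] in the denominator gives [Pb²⁺] = 1.8 × 10^-4 M.

1.8 × 10^-4 M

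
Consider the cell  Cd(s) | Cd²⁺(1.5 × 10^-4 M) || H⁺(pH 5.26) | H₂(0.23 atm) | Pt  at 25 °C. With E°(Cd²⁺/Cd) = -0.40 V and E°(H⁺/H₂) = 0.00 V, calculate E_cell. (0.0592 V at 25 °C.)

0.22 V

The hydrogen couple is the cathode, so E°_cell = 0.40 V; n = 2.
[H⁺] = 10^(−5.26) = 5.5 × 10^-6 M, and Q = [Cd²⁺]·P(H₂) / [H⁺]^2 = 1.14 × 10^6.
E = E° − (0.0592/2) log Q = 0.40 − (0.0592/2)(6.058) = 0.221 V.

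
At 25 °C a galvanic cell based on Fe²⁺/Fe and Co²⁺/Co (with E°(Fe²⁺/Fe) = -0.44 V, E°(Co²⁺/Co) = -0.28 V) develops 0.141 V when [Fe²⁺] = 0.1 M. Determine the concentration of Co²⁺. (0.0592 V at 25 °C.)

From the Nernst equation, log Q = n(E° − E)/0.0592 = 2(0.16 − 0.141)/0.0592 = 0.642, so Q = 4.38.
With Q = [Fe²⁺]/[Co²⁺] and the known concentrations, [Co²⁺] in the denominator gives [Co²⁺] = 0.023 M.

0.023 M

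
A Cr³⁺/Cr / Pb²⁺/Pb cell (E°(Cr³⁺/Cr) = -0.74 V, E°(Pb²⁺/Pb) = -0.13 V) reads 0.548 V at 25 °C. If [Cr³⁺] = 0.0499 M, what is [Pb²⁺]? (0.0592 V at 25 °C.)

From the Nernst equation, log Q = n(E° − E)/0.0592 = 6(0.61 − 0.548)/0.0592 = 6.284, so Q = 1.92 × 10^6.
With Q = [Cr³⁺]^2/[Pb²⁺]^3 and the known concentrations, [Pb²⁺]^3 in the denominator gives [Pb²⁺] = 0.0011 M.

0.0011 M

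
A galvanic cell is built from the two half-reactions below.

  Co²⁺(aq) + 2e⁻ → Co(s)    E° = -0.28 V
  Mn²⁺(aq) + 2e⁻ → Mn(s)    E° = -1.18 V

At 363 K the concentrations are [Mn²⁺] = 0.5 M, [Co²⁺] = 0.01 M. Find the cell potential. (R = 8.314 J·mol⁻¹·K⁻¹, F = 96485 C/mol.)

The Co²⁺/Co couple has the higher reduction potential and acts as the cathode, so E°_cell = -0.28 − (-1.18) = 0.90 V.
Balancing electrons gives n = 2; the reaction quotient is Q = [Mn²⁺]/[Co²⁺] = 50.0.
E = E° − (RT/nF) ln Q = 0.90 − (8.314×363)/(2×96485) × (3.912) = 0.900 − 0.061 = 0.839 V.

0.839 V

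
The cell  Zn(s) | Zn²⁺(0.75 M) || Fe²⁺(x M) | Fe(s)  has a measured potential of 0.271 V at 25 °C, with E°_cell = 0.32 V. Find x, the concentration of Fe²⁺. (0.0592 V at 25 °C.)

From the Nernst equation, log Q = n(E° − E)/0.0592 = 2(0.32 − 0.271)/0.0592 = 1.655, so Q = 45.2.
With Q = [Zn²⁺]/[Fe²⁺] and the known concentrations, [Fe²⁺] in the denominator gives [Fe²⁺] = 0.017 M.

0.017 M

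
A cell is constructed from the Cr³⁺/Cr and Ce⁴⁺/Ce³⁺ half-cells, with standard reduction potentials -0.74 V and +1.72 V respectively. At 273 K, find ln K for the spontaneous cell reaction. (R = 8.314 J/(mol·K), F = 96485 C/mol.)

ln K = 313.7

E°_cell = +1.72 − (-0.74) = 2.46 V, with n = 3 electrons transferred.
At equilibrium E = 0, so the Nernst equation gives ln K = nFE°/RT = (3)(96485)(2.46)/((8.314)(273)) = 313.72.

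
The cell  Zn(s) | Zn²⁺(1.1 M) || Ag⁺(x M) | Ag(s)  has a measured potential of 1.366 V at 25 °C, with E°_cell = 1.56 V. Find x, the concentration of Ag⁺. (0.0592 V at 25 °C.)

5.5 × 10^-4 M

From the Nernst equation, log Q = n(E° − E)/0.0592 = 2(1.56 − 1.366)/0.0592 = 6.554, so Q = 3.58 × 10^6.
With Q = [Zn²⁺]/[Ag⁺]^2 and the known concentrations, [Ag⁺]^2 in the denominator gives [Ag⁺] = 5.5 × 10^-4 M.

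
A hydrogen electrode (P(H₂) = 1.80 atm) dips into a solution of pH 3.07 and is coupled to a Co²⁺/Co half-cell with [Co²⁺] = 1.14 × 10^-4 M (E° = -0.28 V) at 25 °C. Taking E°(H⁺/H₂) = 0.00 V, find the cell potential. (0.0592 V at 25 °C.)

The hydrogen couple is the cathode, so E°_cell = 0.28 V; n = 2.
[H⁺] = 10^(−3.07) = 8.5 × 10^-4 M, and Q = [Co²⁺]·P(H₂) / [H⁺]^2 = 283.
E = E° − (0.0592/2) log Q = 0.28 − (0.0592/2)(2.452) = 0.207 V.

0.21 V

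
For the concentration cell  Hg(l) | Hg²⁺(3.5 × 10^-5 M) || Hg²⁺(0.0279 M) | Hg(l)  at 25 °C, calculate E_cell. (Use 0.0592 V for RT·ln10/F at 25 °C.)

0.086 V

Both half-cells are Hg²⁺/Hg, so E°_cell = 0. The concentrated side is the cathode; the cell reaction moves Hg²⁺ from high to low concentration with n = 2.
Q = [Hg²⁺]_dilute/[Hg²⁺]_conc = 3.5 × 10^-5/0.0279 = 0.00125.
E = 0 − (0.0592/2) log Q = −(0.0592/2)(-2.902) = 0.0859 V.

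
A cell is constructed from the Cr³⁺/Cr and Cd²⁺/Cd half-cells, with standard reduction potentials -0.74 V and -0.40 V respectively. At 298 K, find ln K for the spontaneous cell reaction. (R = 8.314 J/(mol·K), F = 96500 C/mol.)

ln K = 79.5

E°_cell = -0.40 − (-0.74) = 0.34 V, with n = 6 electrons transferred.
At equilibrium E = 0, so the Nernst equation gives ln K = nFE°/RT = (6)(96500)(0.34)/((8.314)(298)) = 79.46.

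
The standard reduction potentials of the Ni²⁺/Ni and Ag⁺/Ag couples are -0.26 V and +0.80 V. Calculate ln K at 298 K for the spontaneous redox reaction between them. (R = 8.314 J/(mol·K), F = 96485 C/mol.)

E°_cell = +0.80 − (-0.26) = 1.06 V, with n = 2 electrons transferred.
At equilibrium E = 0, so the Nernst equation gives ln K = nFE°/RT = (2)(96485)(1.06)/((8.314)(298)) = 82.56.

ln K = 82.6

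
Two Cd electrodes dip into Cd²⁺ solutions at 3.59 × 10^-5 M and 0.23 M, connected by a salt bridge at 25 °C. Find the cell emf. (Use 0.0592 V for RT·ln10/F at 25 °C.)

Both half-cells are Cd²⁺/Cd, so E°_cell = 0. The concentrated side is the cathode; the cell reaction moves Cd²⁺ from high to low concentration with n = 2.
Q = [Cd²⁺]_dilute/[Cd²⁺]_conc = 3.59 × 10^-5/0.23 = 1.56 × 10^-4.
E = 0 − (0.0592/2) log Q = −(0.0592/2)(-3.807) = 0.1127 V.

0.11 V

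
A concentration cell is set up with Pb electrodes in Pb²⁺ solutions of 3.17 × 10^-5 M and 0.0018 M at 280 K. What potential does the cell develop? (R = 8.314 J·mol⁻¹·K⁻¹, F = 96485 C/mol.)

0.049 V

Both half-cells are Pb²⁺/Pb, so E°_cell = 0. The concentrated side is the cathode; the cell reaction moves Pb²⁺ from high to low concentration with n = 2.
Q = [Pb²⁺]_dilute/[Pb²⁺]_conc = 3.17 × 10^-5/0.0018 = 0.0176.
E = 0 − (RT/nF) ln Q = −((8.314×280)/(2×96485))(-4.039) = 0.0487 V.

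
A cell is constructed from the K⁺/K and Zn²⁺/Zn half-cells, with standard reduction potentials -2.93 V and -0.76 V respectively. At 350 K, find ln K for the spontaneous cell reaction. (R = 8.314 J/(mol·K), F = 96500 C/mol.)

E°_cell = -0.76 − (-2.93) = 2.17 V, with n = 2 electrons transferred.
At equilibrium E = 0, so the Nernst equation gives ln K = nFE°/RT = (2)(96500)(2.17)/((8.314)(350)) = 143.93.

ln K = 143.9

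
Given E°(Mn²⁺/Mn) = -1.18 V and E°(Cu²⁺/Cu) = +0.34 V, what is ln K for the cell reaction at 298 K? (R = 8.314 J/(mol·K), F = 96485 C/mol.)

E°_cell = +0.34 − (-1.18) = 1.52 V, with n = 2 electrons transferred.
At equilibrium E = 0, so the Nernst equation gives ln K = nFE°/RT = (2)(96485)(1.52)/((8.314)(298)) = 118.39.

ln K = 118.4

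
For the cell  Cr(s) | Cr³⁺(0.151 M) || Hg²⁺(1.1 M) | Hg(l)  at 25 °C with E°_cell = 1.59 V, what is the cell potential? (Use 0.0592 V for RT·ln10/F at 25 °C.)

1.61 V

Balancing electrons gives n = 6; the reaction quotient is Q = [Cr³⁺]^2/[Hg²⁺]^3 = 0.0171.
At 25 °C, E = E° − (0.0592/n) log Q = 1.59 − (0.0592/6)(-1.766) = 1.590 + 0.017 = 1.607 V.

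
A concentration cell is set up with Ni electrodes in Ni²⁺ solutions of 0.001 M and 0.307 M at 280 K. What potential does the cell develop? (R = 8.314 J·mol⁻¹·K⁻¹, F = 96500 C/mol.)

0.069 V

Both half-cells are Ni²⁺/Ni, so E°_cell = 0. The concentrated side is the cathode; the cell reaction moves Ni²⁺ from high to low concentration with n = 2.
Q = [Ni²⁺]_dilute/[Ni²⁺]_conc = 0.001/0.307 = 0.00326.
E = 0 − (RT/nF) ln Q = −((8.314×280)/(2×96500))(-5.727) = 0.0691 V.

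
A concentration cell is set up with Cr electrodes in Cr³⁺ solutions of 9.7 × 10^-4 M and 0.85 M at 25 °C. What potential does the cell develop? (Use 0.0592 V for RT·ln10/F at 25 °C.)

0.058 V

Both half-cells are Cr³⁺/Cr, so E°_cell = 0. The concentrated side is the cathode; the cell reaction moves Cr³⁺ from high to low concentration with n = 3.
Q = [Cr³⁺]_dilute/[Cr³⁺]_conc = 9.7 × 10^-4/0.85 = 0.00114.
E = 0 − (0.0592/3) log Q = −(0.0592/3)(-2.943) = 0.0581 V.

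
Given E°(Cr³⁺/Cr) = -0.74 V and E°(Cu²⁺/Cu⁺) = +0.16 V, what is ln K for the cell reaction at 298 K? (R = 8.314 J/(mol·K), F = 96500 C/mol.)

ln K = 105.2

E°_cell = +0.16 − (-0.74) = 0.90 V, with n = 3 electrons transferred.
At equilibrium E = 0, so the Nernst equation gives ln K = nFE°/RT = (3)(96500)(0.90)/((8.314)(298)) = 105.16.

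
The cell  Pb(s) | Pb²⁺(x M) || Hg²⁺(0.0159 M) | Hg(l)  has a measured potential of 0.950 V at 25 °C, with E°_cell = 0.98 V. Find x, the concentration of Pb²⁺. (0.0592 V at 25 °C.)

0.16 M

From the Nernst equation, log Q = n(E° − E)/0.0592 = 2(0.98 − 0.950)/0.0592 = 1.014, so Q = 10.3.
With Q = [Pb²⁺]/[Hg²⁺] and the known concentrations, [Pb²⁺] in the numerator gives [Pb²⁺] = 0.16 M.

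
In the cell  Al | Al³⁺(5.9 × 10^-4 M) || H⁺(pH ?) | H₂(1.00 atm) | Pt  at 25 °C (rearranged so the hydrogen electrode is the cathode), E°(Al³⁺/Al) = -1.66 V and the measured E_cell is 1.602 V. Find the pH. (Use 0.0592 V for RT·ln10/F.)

E°_cell = 1.66 V and n = 6.
log Q = n(E° − E)/0.0592 = 6×(1.66 − 1.602)/0.0592 = 5.878.
With Q = [Al³⁺]^2·P(H₂)^3 / [H⁺]^6, solving for [H⁺] gives log[H⁺] = -2.056, so pH = 2.06.

pH = 2.06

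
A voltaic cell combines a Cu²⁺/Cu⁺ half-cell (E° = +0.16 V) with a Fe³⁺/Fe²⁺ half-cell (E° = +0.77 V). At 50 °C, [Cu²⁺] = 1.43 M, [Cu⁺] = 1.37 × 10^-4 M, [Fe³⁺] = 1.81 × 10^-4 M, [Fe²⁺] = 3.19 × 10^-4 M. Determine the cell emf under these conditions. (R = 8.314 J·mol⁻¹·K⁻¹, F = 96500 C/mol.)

0.337 V

The Fe³⁺/Fe²⁺ couple has the higher reduction potential and acts as the cathode, so E°_cell = +0.77 − (+0.16) = 0.61 V.
Balancing electrons gives n = 1; the reaction quotient is Q = [Cu²⁺]·[Fe²⁺]/([Cu⁺]·[Fe³⁺]) = 1.84 × 10^4.
E = E° − (RT/nF) ln Q = 0.61 − (8.314×323)/(1×96500) × (9.820) = 0.610 − 0.273 = 0.337 V.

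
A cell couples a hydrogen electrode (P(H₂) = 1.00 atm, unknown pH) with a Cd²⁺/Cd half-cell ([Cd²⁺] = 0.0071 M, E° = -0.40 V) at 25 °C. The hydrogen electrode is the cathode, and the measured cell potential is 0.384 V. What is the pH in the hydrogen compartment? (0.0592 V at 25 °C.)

E°_cell = 0.40 V and n = 2.
log Q = n(E° − E)/0.0592 = 2×(0.40 − 0.384)/0.0592 = 0.541.
With Q = [Cd²⁺]·P(H₂) / [H⁺]^2, solving for [H⁺] gives log[H⁺] = -1.345, so pH = 1.34.

pH = 1.34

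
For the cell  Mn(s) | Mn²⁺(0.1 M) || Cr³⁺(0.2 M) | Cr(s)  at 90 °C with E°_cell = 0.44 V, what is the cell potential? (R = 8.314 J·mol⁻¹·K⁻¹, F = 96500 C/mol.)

0.459 V

Balancing electrons gives n = 6; the reaction quotient is Q = [Mn²⁺]^3/[Cr³⁺]^2 = 0.0250.
E = E° − (RT/nF) ln Q = 0.44 − (8.314×363)/(6×96500) × (-3.689) = 0.440 + 0.019 = 0.459 V.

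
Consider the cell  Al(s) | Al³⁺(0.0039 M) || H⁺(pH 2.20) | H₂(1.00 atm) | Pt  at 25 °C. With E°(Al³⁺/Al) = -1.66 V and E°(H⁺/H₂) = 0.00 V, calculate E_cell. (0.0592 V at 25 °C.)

1.58 V

The hydrogen couple is the cathode, so E°_cell = 1.66 V; n = 6.
[H⁺] = 10^(−2.20) = 0.0063 M, and Q = [Al³⁺]^2·P(H₂)^3 / [H⁺]^6 = 2.41 × 10^8.
E = E° − (0.0592/6) log Q = 1.66 − (0.0592/6)(8.382) = 1.577 V.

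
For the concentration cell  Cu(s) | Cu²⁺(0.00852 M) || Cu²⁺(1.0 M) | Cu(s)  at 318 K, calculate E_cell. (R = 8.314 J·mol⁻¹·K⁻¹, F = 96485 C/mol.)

0.065 V

Both half-cells are Cu²⁺/Cu, so E°_cell = 0. The concentrated side is the cathode; the cell reaction moves Cu²⁺ from high to low concentration with n = 2.
Q = [Cu²⁺]_dilute/[Cu²⁺]_conc = 0.00852/1.0 = 0.00852.
E = 0 − (RT/nF) ln Q = −((8.314×318)/(2×96485))(-4.765) = 0.0653 V.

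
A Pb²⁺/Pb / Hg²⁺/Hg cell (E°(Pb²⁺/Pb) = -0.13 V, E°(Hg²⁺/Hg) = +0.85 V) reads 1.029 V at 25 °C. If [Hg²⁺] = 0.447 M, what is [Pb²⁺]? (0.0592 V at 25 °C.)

From the Nernst equation, log Q = n(E° − E)/0.0592 = 2(0.98 − 1.029)/0.0592 = -1.655, so Q = 0.0221.
With Q = [Pb²⁺]/[Hg²⁺] and the known concentrations, [Pb²⁺] in the numerator gives [Pb²⁺] = 0.0099 M.

0.0099 M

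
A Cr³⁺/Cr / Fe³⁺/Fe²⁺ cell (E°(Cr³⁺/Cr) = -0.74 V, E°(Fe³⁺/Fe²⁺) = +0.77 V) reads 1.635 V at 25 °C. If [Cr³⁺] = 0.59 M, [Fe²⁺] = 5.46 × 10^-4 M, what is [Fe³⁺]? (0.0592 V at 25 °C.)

From the Nernst equation, log Q = n(E° − E)/0.0592 = 3(1.51 − 1.635)/0.0592 = -6.334, so Q = 4.63 × 10^-7.
With Q = [Cr³⁺]·[Fe²⁺]^3/[Fe³⁺]^3 and the known concentrations, [Fe³⁺]^3 in the denominator gives [Fe³⁺] = 0.059 M.

0.059 M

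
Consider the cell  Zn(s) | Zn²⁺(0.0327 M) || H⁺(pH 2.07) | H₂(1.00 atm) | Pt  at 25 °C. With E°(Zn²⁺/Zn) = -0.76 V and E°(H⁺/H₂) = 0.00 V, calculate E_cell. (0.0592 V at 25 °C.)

0.68 V

The hydrogen couple is the cathode, so E°_cell = 0.76 V; n = 2.
[H⁺] = 10^(−2.07) = 0.0085 M, and Q = [Zn²⁺]·P(H₂) / [H⁺]^2 = 451.
E = E° − (0.0592/2) log Q = 0.76 − (0.0592/2)(2.655) = 0.681 V.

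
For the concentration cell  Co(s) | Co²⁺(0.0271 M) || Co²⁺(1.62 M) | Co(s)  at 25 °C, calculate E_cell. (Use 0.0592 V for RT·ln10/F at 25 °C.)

Both half-cells are Co²⁺/Co, so E°_cell = 0. The concentrated side is the cathode; the cell reaction moves Co²⁺ from high to low concentration with n = 2.
Q = [Co²⁺]_dilute/[Co²⁺]_conc = 0.0271/1.62 = 0.0167.
E = 0 − (0.0592/2) log Q = −(0.0592/2)(-1.777) = 0.0526 V.

0.053 V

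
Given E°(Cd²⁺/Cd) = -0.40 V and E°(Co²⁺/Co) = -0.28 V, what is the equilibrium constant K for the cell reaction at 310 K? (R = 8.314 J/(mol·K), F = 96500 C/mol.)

E°_cell = -0.28 − (-0.40) = 0.12 V, with n = 2 electrons transferred.
At equilibrium E = 0, so the Nernst equation gives ln K = nFE°/RT = (2)(96500)(0.12)/((8.314)(310)) = 8.99.
K = e^8.99 = 8000.

8000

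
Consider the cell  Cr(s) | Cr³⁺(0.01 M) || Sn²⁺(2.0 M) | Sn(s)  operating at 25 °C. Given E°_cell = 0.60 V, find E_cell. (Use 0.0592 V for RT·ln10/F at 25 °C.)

0.648 V

Balancing electrons gives n = 6; the reaction quotient is Q = [Cr³⁺]^2/[Sn²⁺]^3 = 1.25 × 10^-5.
At 25 °C, E = E° − (0.0592/n) log Q = 0.60 − (0.0592/6)(-4.903) = 0.600 + 0.048 = 0.648 V.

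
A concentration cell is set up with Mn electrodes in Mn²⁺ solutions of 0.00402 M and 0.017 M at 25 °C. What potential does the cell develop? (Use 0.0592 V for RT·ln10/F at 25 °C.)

0.019 V

Both half-cells are Mn²⁺/Mn, so E°_cell = 0. The concentrated side is the cathode; the cell reaction moves Mn²⁺ from high to low concentration with n = 2.
Q = [Mn²⁺]_dilute/[Mn²⁺]_conc = 0.00402/0.017 = 0.236.
E = 0 − (0.0592/2) log Q = −(0.0592/2)(-0.626) = 0.0185 V.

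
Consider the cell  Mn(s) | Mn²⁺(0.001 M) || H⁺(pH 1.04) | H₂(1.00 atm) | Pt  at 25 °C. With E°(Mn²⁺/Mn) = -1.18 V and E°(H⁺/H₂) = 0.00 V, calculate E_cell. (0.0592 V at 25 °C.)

The hydrogen couple is the cathode, so E°_cell = 1.18 V; n = 2.
[H⁺] = 10^(−1.04) = 0.091 M, and Q = [Mn²⁺]·P(H₂) / [H⁺]^2 = 0.120.
E = E° − (0.0592/2) log Q = 1.18 − (0.0592/2)(-0.920) = 1.207 V.

1.21 V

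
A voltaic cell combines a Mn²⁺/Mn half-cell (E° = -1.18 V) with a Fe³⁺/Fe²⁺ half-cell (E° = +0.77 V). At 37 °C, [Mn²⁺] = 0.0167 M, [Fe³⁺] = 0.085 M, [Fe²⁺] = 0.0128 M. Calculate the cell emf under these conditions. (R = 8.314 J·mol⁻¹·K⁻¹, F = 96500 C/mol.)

The Fe³⁺/Fe²⁺ couple has the higher reduction potential and acts as the cathode, so E°_cell = +0.77 − (-1.18) = 1.95 V.
Balancing electrons gives n = 2; the reaction quotient is Q = [Mn²⁺]·[Fe²⁺]^2/[Fe³⁺]^2 = 3.79 × 10^-4.
E = E° − (RT/nF) ln Q = 1.95 − (8.314×310)/(2×96500) × (-7.879) = 1.950 + 0.105 = 2.055 V.

2.06 V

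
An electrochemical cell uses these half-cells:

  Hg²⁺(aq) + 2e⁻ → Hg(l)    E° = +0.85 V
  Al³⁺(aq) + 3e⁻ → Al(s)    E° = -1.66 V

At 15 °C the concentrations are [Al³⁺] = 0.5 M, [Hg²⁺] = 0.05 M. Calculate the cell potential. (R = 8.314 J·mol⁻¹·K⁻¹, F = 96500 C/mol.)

2.48 V

The Hg²⁺/Hg couple has the higher reduction potential and acts as the cathode, so E°_cell = +0.85 − (-1.66) = 2.51 V.
Balancing electrons gives n = 6; the reaction quotient is Q = [Al³⁺]^2/[Hg²⁺]^3 = 2000.
E = E° − (RT/nF) ln Q = 2.51 − (8.314×288)/(6×96500) × (7.601) = 2.510 − 0.031 = 2.479 V.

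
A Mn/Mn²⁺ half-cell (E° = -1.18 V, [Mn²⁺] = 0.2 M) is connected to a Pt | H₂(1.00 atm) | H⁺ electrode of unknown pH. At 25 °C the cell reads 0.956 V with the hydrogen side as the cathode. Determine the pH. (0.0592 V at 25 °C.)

E°_cell = 1.18 V and n = 2.
log Q = n(E° − E)/0.0592 = 2×(1.18 − 0.956)/0.0592 = 7.568.
With Q = [Mn²⁺]·P(H₂) / [H⁺]^2, solving for [H⁺] gives log[H⁺] = -4.133, so pH = 4.13.

pH = 4.13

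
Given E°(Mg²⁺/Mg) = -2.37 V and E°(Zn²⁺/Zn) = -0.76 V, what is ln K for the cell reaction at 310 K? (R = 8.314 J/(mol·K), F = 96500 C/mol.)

E°_cell = -0.76 − (-2.37) = 1.61 V, with n = 2 electrons transferred.
At equilibrium E = 0, so the Nernst equation gives ln K = nFE°/RT = (2)(96500)(1.61)/((8.314)(310)) = 120.56.

ln K = 120.6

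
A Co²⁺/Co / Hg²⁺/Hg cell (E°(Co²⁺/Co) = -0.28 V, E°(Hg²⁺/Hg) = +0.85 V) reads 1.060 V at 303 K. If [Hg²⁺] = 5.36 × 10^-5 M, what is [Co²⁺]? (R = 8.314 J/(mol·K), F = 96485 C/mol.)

From the Nernst equation, ln Q = nF(E° − E)/RT = 2×96485×(1.13 − 1.060)/(8.314×303) = 5.362, so Q = 213.
With Q = [Co²⁺]/[Hg²⁺] and the known concentrations, [Co²⁺] in the numerator gives [Co²⁺] = 0.011 M.

0.011 M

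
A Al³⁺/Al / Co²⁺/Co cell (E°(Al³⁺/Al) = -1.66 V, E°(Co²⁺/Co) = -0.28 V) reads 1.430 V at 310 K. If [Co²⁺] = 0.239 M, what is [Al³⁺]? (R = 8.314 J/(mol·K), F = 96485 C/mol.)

4.3 × 10^-4 M

From the Nernst equation, ln Q = nF(E° − E)/RT = 6×96485×(1.38 − 1.430)/(8.314×310) = -11.231, so Q = 1.33 × 10^-5.
With Q = [Al³⁺]^2/[Co²⁺]^3 and the known concentrations, [Al³⁺]^2 in the numerator gives [Al³⁺] = 4.3 × 10^-4 M.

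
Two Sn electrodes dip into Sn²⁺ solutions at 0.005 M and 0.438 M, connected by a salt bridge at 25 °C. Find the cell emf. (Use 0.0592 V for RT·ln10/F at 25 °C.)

0.058 V

Both half-cells are Sn²⁺/Sn, so E°_cell = 0. The concentrated side is the cathode; the cell reaction moves Sn²⁺ from high to low concentration with n = 2.
Q = [Sn²⁺]_dilute/[Sn²⁺]_conc = 0.005/0.438 = 0.0114.
E = 0 − (0.0592/2) log Q = −(0.0592/2)(-1.943) = 0.0575 V.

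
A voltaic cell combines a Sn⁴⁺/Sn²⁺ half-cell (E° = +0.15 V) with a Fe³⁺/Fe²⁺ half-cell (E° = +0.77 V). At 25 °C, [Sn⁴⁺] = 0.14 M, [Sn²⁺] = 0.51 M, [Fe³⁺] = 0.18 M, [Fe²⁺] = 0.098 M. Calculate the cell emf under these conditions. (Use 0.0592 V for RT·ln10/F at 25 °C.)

0.652 V

The Fe³⁺/Fe²⁺ couple has the higher reduction potential and acts as the cathode, so E°_cell = +0.77 − (+0.15) = 0.62 V.
Balancing electrons gives n = 2; the reaction quotient is Q = [Sn⁴⁺]·[Fe²⁺]^2/([Sn²⁺]·[Fe³⁺]^2) = 0.0814.
At 25 °C, E = E° − (0.0592/n) log Q = 0.62 − (0.0592/2)(-1.090) = 0.620 + 0.032 = 0.652 V.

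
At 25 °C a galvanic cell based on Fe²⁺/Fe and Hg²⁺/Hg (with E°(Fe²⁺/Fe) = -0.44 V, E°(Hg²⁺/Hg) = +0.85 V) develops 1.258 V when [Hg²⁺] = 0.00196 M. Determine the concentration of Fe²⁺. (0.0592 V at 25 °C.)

From the Nernst equation, log Q = n(E° − E)/0.0592 = 2(1.29 − 1.258)/0.0592 = 1.081, so Q = 12.1.
With Q = [Fe²⁺]/[Hg²⁺] and the known concentrations, [Fe²⁺] in the numerator gives [Fe²⁺] = 0.024 M.

0.024 M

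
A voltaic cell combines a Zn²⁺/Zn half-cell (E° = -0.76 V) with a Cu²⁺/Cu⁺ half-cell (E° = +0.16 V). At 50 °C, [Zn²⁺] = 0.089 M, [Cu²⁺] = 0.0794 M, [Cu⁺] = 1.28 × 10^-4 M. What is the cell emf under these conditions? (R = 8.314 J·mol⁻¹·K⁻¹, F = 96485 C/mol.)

1.13 V

The Cu²⁺/Cu⁺ couple has the higher reduction potential and acts as the cathode, so E°_cell = +0.16 − (-0.76) = 0.92 V.
Balancing electrons gives n = 2; the reaction quotient is Q = [Zn²⁺]·[Cu⁺]^2/[Cu²⁺]^2 = 2.31 × 10^-7.
E = E° − (RT/nF) ln Q = 0.92 − (8.314×323)/(2×96485) × (-15.280) = 0.920 + 0.213 = 1.133 V.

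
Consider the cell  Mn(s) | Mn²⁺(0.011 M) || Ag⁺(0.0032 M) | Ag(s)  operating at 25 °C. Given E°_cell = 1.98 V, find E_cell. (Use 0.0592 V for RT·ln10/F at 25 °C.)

Balancing electrons gives n = 2; the reaction quotient is Q = [Mn²⁺]/[Ag⁺]^2 = 1070.
At 25 °C, E = E° − (0.0592/n) log Q = 1.98 − (0.0592/2)(3.031) = 1.980 − 0.090 = 1.890 V.

1.89 V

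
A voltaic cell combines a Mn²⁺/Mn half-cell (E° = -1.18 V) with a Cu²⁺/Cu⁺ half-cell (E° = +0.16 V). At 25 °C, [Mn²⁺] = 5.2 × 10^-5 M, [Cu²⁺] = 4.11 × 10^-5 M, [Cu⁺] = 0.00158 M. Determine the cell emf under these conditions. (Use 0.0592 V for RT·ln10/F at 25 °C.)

The Cu²⁺/Cu⁺ couple has the higher reduction potential and acts as the cathode, so E°_cell = +0.16 − (-1.18) = 1.34 V.
Balancing electrons gives n = 2; the reaction quotient is Q = [Mn²⁺]·[Cu⁺]^2/[Cu²⁺]^2 = 0.0768.
At 25 °C, E = E° − (0.0592/n) log Q = 1.34 − (0.0592/2)(-1.114) = 1.340 + 0.033 = 1.373 V.

1.37 V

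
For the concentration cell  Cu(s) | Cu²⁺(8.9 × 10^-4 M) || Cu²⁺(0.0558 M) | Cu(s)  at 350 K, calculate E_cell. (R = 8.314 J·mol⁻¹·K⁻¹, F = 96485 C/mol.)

Both half-cells are Cu²⁺/Cu, so E°_cell = 0. The concentrated side is the cathode; the cell reaction moves Cu²⁺ from high to low concentration with n = 2.
Q = [Cu²⁺]_dilute/[Cu²⁺]_conc = 8.9 × 10^-4/0.0558 = 0.0159.
E = 0 − (RT/nF) ln Q = −((8.314×350)/(2×96485))(-4.138) = 0.0624 V.

0.062 V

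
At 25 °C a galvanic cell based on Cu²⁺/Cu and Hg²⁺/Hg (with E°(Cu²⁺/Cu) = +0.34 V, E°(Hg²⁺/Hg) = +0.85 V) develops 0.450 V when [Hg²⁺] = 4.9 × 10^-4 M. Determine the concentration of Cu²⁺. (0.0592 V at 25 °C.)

0.052 M

From the Nernst equation, log Q = n(E° − E)/0.0592 = 2(0.51 − 0.450)/0.0592 = 2.027, so Q = 106.
With Q = [Cu²⁺]/[Hg²⁺] and the known concentrations, [Cu²⁺] in the numerator gives [Cu²⁺] = 0.052 M.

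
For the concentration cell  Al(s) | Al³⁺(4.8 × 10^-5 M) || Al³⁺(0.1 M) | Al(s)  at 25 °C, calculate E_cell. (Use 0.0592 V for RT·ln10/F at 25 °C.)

0.065 V

Both half-cells are Al³⁺/Al, so E°_cell = 0. The concentrated side is the cathode; the cell reaction moves Al³⁺ from high to low concentration with n = 3.
Q = [Al³⁺]_dilute/[Al³⁺]_conc = 4.8 × 10^-5/0.1 = 4.8 × 10^-4.
E = 0 − (0.0592/3) log Q = −(0.0592/3)(-3.319) = 0.0655 V.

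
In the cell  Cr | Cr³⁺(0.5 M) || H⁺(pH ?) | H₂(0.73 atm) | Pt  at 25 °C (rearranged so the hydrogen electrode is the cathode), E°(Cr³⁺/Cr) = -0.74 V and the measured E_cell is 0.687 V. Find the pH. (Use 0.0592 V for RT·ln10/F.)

E°_cell = 0.74 V and n = 6.
log Q = n(E° − E)/0.0592 = 6×(0.74 − 0.687)/0.0592 = 5.372.
With Q = [Cr³⁺]^2·P(H₂)^3 / [H⁺]^6, solving for [H⁺] gives log[H⁺] = -1.064, so pH = 1.06.

pH = 1.06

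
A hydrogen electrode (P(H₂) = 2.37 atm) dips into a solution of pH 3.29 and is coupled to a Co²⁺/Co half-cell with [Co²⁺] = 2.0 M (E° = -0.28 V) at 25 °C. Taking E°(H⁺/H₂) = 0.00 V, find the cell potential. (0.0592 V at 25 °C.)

0.065 V

The hydrogen couple is the cathode, so E°_cell = 0.28 V; n = 2.
[H⁺] = 10^(−3.29) = 5.1 × 10^-4 M, and Q = [Co²⁺]·P(H₂) / [H⁺]^2 = 1.8 × 10^7.
E = E° − (0.0592/2) log Q = 0.28 − (0.0592/2)(7.256) = 0.065 V.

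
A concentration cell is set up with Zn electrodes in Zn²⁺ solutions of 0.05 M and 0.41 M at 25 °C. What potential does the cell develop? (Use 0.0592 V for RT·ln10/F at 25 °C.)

Both half-cells are Zn²⁺/Zn, so E°_cell = 0. The concentrated side is the cathode; the cell reaction moves Zn²⁺ from high to low concentration with n = 2.
Q = [Zn²⁺]_dilute/[Zn²⁺]_conc = 0.05/0.41 = 0.122.
E = 0 − (0.0592/2) log Q = −(0.0592/2)(-0.914) = 0.0271 V.

0.027 V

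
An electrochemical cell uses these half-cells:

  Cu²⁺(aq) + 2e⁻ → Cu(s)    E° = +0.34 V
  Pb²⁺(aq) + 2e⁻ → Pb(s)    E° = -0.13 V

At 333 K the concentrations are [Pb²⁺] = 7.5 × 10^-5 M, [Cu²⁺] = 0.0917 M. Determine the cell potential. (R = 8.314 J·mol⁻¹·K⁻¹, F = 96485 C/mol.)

0.572 V

The Cu²⁺/Cu couple has the higher reduction potential and acts as the cathode, so E°_cell = +0.34 − (-0.13) = 0.47 V.
Balancing electrons gives n = 2; the reaction quotient is Q = [Pb²⁺]/[Cu²⁺] = 8.18 × 10^-4.
E = E° − (RT/nF) ln Q = 0.47 − (8.314×333)/(2×96485) × (-7.109) = 0.470 + 0.102 = 0.572 V.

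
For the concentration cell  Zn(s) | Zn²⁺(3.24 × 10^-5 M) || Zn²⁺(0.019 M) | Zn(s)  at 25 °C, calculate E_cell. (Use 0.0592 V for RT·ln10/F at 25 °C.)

0.082 V

Both half-cells are Zn²⁺/Zn, so E°_cell = 0. The concentrated side is the cathode; the cell reaction moves Zn²⁺ from high to low concentration with n = 2.
Q = [Zn²⁺]_dilute/[Zn²⁺]_conc = 3.24 × 10^-5/0.019 = 0.00171.
E = 0 − (0.0592/2) log Q = −(0.0592/2)(-2.768) = 0.0819 V.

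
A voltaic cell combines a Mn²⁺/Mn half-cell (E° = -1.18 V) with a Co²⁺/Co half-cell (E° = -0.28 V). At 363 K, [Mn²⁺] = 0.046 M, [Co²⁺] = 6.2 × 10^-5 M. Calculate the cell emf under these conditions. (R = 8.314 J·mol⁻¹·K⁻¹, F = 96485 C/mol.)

0.797 V

The Co²⁺/Co couple has the higher reduction potential and acts as the cathode, so E°_cell = -0.28 − (-1.18) = 0.90 V.
Balancing electrons gives n = 2; the reaction quotient is Q = [Mn²⁺]/[Co²⁺] = 742.
E = E° − (RT/nF) ln Q = 0.90 − (8.314×363)/(2×96485) × (6.609) = 0.900 − 0.103 = 0.797 V.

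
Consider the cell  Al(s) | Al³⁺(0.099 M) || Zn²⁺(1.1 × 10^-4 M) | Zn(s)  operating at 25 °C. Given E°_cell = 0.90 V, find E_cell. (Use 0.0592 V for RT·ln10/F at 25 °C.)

0.803 V

Balancing electrons gives n = 6; the reaction quotient is Q = [Al³⁺]^2/[Zn²⁺]^3 = 7.36 × 10^9.
At 25 °C, E = E° − (0.0592/n) log Q = 0.90 − (0.0592/6)(9.867) = 0.900 − 0.097 = 0.803 V.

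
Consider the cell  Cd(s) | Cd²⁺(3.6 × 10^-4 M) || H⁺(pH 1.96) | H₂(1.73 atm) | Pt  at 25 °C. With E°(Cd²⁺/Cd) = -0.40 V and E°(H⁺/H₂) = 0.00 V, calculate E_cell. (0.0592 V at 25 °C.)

0.38 V

The hydrogen couple is the cathode, so E°_cell = 0.40 V; n = 2.
[H⁺] = 10^(−1.96) = 0.011 M, and Q = [Cd²⁺]·P(H₂) / [H⁺]^2 = 5.18.
E = E° − (0.0592/2) log Q = 0.40 − (0.0592/2)(0.714) = 0.379 V.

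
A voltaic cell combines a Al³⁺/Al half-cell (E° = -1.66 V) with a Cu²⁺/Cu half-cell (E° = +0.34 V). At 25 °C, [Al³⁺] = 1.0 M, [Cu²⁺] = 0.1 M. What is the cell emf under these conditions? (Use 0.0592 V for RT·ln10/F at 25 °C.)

1.97 V

The Cu²⁺/Cu couple has the higher reduction potential and acts as the cathode, so E°_cell = +0.34 − (-1.66) = 2.00 V.
Balancing electrons gives n = 6; the reaction quotient is Q = [Al³⁺]^2/[Cu²⁺]^3 = 1000.
At 25 °C, E = E° − (0.0592/n) log Q = 2.00 − (0.0592/6)(3.000) = 2.000 − 0.030 = 1.970 V.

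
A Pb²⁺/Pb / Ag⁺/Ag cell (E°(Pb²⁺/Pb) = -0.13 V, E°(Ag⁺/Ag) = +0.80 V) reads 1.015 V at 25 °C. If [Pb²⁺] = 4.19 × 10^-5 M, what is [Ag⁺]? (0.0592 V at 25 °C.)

0.18 M

From the Nernst equation, log Q = n(E° − E)/0.0592 = 2(0.93 − 1.015)/0.0592 = -2.872, so Q = 0.00134.
With Q = [Pb²⁺]/[Ag⁺]^2 and the known concentrations, [Ag⁺]^2 in the denominator gives [Ag⁺] = 0.18 M.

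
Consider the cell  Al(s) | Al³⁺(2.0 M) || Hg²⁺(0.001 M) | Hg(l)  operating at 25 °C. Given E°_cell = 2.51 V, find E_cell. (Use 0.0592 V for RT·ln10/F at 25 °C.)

Balancing electrons gives n = 6; the reaction quotient is Q = [Al³⁺]^2/[Hg²⁺]^3 = 4 × 10^9.
At 25 °C, E = E° − (0.0592/n) log Q = 2.51 − (0.0592/6)(9.602) = 2.510 − 0.095 = 2.415 V.

2.42 V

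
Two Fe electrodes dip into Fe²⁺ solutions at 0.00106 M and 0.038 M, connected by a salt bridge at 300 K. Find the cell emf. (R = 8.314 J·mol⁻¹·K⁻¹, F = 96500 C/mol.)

0.046 V

Both half-cells are Fe²⁺/Fe, so E°_cell = 0. The concentrated side is the cathode; the cell reaction moves Fe²⁺ from high to low concentration with n = 2.
Q = [Fe²⁺]_dilute/[Fe²⁺]_conc = 0.00106/0.038 = 0.0279.
E = 0 − (RT/nF) ln Q = −((8.314×300)/(2×96500))(-3.579) = 0.0463 V.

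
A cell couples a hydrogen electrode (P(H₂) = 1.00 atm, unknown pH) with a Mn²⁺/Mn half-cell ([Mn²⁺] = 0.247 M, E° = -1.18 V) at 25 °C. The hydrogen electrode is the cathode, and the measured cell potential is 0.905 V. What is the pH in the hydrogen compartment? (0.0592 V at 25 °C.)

E°_cell = 1.18 V and n = 2.
log Q = n(E° − E)/0.0592 = 2×(1.18 − 0.905)/0.0592 = 9.291.
With Q = [Mn²⁺]·P(H₂) / [H⁺]^2, solving for [H⁺] gives log[H⁺] = -4.949, so pH = 4.95.

pH = 4.95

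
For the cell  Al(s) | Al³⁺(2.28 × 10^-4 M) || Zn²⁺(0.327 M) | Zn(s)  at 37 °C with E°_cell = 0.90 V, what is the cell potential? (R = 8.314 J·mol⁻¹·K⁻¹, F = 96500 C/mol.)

Balancing electrons gives n = 6; the reaction quotient is Q = [Al³⁺]^2/[Zn²⁺]^3 = 1.49 × 10^-6.
E = E° − (RT/nF) ln Q = 0.90 − (8.314×310)/(6×96500) × (-13.419) = 0.900 + 0.060 = 0.960 V.

0.960 V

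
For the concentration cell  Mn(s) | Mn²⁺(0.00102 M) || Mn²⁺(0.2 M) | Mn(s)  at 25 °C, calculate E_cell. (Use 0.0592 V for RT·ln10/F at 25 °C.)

0.068 V

Both half-cells are Mn²⁺/Mn, so E°_cell = 0. The concentrated side is the cathode; the cell reaction moves Mn²⁺ from high to low concentration with n = 2.
Q = [Mn²⁺]_dilute/[Mn²⁺]_conc = 0.00102/0.2 = 0.00510.
E = 0 − (0.0592/2) log Q = −(0.0592/2)(-2.292) = 0.0678 V.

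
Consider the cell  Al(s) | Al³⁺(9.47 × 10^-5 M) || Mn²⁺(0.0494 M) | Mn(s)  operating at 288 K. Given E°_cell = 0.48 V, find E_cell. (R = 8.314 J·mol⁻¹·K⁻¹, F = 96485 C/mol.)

0.519 V

Balancing electrons gives n = 6; the reaction quotient is Q = [Al³⁺]^2/[Mn²⁺]^3 = 7.44 × 10^-5.
E = E° − (RT/nF) ln Q = 0.48 − (8.314×288)/(6×96485) × (-9.506) = 0.480 + 0.039 = 0.519 V.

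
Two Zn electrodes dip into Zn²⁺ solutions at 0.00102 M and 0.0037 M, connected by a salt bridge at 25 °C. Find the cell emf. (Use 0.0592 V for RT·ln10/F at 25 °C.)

0.017 V

Both half-cells are Zn²⁺/Zn, so E°_cell = 0. The concentrated side is the cathode; the cell reaction moves Zn²⁺ from high to low concentration with n = 2.
Q = [Zn²⁺]_dilute/[Zn²⁺]_conc = 0.00102/0.0037 = 0.276.
E = 0 − (0.0592/2) log Q = −(0.0592/2)(-0.560) = 0.0166 V.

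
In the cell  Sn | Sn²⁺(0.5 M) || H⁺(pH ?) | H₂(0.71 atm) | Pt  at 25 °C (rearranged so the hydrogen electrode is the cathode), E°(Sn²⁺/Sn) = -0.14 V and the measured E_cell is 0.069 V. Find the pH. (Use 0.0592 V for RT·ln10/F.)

pH = 1.42

E°_cell = 0.14 V and n = 2.
log Q = n(E° − E)/0.0592 = 2×(0.14 − 0.069)/0.0592 = 2.399.
With Q = [Sn²⁺]·P(H₂) / [H⁺]^2, solving for [H⁺] gives log[H⁺] = -1.424, so pH = 1.42.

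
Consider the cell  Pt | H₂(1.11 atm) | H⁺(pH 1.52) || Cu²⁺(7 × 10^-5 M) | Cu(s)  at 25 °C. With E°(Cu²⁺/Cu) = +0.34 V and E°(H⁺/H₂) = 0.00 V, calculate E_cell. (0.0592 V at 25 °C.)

0.31 V

The Cu²⁺/Cu couple is the cathode, so E°_cell = 0.34 V; n = 2.
[H⁺] = 10^(−1.52) = 0.030 M, and Q = [H⁺]^2 / ([Cu²⁺]·P(H₂)) = 11.7.
E = E° − (0.0592/2) log Q = 0.34 − (0.0592/2)(1.070) = 0.308 V.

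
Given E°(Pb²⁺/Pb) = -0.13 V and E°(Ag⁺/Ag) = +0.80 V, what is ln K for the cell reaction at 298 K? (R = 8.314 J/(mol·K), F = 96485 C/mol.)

ln K = 72.4

E°_cell = +0.80 − (-0.13) = 0.93 V, with n = 2 electrons transferred.
At equilibrium E = 0, so the Nernst equation gives ln K = nFE°/RT = (2)(96485)(0.93)/((8.314)(298)) = 72.43.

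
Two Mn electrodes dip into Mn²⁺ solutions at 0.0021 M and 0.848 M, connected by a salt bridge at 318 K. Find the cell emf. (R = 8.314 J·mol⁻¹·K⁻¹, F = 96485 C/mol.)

0.082 V

Both half-cells are Mn²⁺/Mn, so E°_cell = 0. The concentrated side is the cathode; the cell reaction moves Mn²⁺ from high to low concentration with n = 2.
Q = [Mn²⁺]_dilute/[Mn²⁺]_conc = 0.0021/0.848 = 0.00248.
E = 0 − (RT/nF) ln Q = −((8.314×318)/(2×96485))(-6.001) = 0.0822 V.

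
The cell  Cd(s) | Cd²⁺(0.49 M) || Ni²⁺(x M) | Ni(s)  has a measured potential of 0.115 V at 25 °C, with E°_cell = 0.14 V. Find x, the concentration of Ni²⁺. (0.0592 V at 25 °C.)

From the Nernst equation, log Q = n(E° − E)/0.0592 = 2(0.14 − 0.115)/0.0592 = 0.845, so Q = 6.99.
With Q = [Cd²⁺]/[Ni²⁺] and the known concentrations, [Ni²⁺] in the denominator gives [Ni²⁺] = 0.07 M.

0.07 M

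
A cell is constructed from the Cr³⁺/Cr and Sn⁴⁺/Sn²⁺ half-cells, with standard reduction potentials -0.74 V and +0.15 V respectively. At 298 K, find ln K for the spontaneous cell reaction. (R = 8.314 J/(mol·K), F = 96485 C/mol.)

E°_cell = +0.15 − (-0.74) = 0.89 V, with n = 6 electrons transferred.
At equilibrium E = 0, so the Nernst equation gives ln K = nFE°/RT = (6)(96485)(0.89)/((8.314)(298)) = 207.96.

ln K = 208.0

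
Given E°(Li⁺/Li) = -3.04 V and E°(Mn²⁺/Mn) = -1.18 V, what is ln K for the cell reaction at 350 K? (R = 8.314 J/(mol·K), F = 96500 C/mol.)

E°_cell = -1.18 − (-3.04) = 1.86 V, with n = 2 electrons transferred.
At equilibrium E = 0, so the Nernst equation gives ln K = nFE°/RT = (2)(96500)(1.86)/((8.314)(350)) = 123.37.

ln K = 123.4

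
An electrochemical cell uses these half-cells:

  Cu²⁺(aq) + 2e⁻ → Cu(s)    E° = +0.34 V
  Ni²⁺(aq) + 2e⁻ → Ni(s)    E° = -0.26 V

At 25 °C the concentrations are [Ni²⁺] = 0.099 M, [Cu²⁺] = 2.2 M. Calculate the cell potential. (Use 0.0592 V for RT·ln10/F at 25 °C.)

The Cu²⁺/Cu couple has the higher reduction potential and acts as the cathode, so E°_cell = +0.34 − (-0.26) = 0.60 V.
Balancing electrons gives n = 2; the reaction quotient is Q = [Ni²⁺]/[Cu²⁺] = 0.0450.
At 25 °C, E = E° − (0.0592/n) log Q = 0.60 − (0.0592/2)(-1.347) = 0.600 + 0.040 = 0.640 V.

0.640 V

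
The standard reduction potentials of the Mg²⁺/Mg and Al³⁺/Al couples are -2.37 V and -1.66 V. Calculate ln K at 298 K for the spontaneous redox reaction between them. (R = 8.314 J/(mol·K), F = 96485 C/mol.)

E°_cell = -1.66 − (-2.37) = 0.71 V, with n = 6 electrons transferred.
At equilibrium E = 0, so the Nernst equation gives ln K = nFE°/RT = (6)(96485)(0.71)/((8.314)(298)) = 165.90.

ln K = 165.9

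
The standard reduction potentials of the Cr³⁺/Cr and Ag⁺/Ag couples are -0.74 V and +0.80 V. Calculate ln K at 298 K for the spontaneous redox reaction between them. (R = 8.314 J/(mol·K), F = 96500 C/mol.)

E°_cell = +0.80 − (-0.74) = 1.54 V, with n = 3 electrons transferred.
At equilibrium E = 0, so the Nernst equation gives ln K = nFE°/RT = (3)(96500)(1.54)/((8.314)(298)) = 179.95.

ln K = 179.9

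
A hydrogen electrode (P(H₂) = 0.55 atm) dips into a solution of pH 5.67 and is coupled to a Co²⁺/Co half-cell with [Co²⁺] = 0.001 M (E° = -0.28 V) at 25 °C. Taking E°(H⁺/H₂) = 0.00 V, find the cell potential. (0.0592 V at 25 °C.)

The hydrogen couple is the cathode, so E°_cell = 0.28 V; n = 2.
[H⁺] = 10^(−5.67) = 2.1 × 10^-6 M, and Q = [Co²⁺]·P(H₂) / [H⁺]^2 = 1.2 × 10^8.
E = E° − (0.0592/2) log Q = 0.28 − (0.0592/2)(8.080) = 0.041 V.

0.041 V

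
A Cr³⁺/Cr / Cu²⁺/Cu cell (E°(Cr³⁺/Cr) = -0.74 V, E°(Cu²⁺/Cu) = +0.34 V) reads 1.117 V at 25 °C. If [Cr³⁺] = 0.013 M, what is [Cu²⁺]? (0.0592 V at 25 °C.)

From the Nernst equation, log Q = n(E° − E)/0.0592 = 6(1.08 − 1.117)/0.0592 = -3.750, so Q = 1.78 × 10^-4.
With Q = [Cr³⁺]^2/[Cu²⁺]^3 and the known concentrations, [Cu²⁺]^3 in the denominator gives [Cu²⁺] = 0.98 M.

0.98 M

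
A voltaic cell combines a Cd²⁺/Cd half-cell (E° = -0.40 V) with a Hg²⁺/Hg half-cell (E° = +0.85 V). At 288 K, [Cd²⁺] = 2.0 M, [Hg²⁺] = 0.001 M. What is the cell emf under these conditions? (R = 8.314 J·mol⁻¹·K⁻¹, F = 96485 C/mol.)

1.16 V

The Hg²⁺/Hg couple has the higher reduction potential and acts as the cathode, so E°_cell = +0.85 − (-0.40) = 1.25 V.
Balancing electrons gives n = 2; the reaction quotient is Q = [Cd²⁺]/[Hg²⁺] = 2000.
E = E° − (RT/nF) ln Q = 1.25 − (8.314×288)/(2×96485) × (7.601) = 1.250 − 0.094 = 1.156 V.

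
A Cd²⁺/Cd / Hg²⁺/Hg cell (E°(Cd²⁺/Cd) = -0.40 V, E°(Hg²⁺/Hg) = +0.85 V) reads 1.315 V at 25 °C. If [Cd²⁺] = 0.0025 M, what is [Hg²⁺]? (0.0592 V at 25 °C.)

From the Nernst equation, log Q = n(E° − E)/0.0592 = 2(1.25 − 1.315)/0.0592 = -2.196, so Q = 0.00637.
With Q = [Cd²⁺]/[Hg²⁺] and the known concentrations, [Hg²⁺] in the denominator gives [Hg²⁺] = 0.39 M.

0.39 M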